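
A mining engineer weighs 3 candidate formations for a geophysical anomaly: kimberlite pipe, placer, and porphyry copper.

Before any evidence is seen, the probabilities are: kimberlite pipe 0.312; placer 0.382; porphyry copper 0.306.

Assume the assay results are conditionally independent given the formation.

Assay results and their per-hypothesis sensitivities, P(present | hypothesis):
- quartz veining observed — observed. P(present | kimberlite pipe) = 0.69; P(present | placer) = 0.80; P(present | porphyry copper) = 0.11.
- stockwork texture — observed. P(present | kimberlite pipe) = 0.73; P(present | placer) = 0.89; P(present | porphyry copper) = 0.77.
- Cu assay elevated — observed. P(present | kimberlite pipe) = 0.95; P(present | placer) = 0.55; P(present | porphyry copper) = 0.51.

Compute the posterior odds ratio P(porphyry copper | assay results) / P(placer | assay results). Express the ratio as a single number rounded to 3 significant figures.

0.0884

Unnormalized posterior weight (prior times the assay result likelihoods) for each of the two hypotheses:
  porphyry copper: 0.306 × 0.11 × 0.77 × 0.51 = 0.013218
  placer: 0.382 × 0.80 × 0.89 × 0.55 = 0.14959
Posterior odds = 0.013218 / 0.14959 ≈ 0.0884.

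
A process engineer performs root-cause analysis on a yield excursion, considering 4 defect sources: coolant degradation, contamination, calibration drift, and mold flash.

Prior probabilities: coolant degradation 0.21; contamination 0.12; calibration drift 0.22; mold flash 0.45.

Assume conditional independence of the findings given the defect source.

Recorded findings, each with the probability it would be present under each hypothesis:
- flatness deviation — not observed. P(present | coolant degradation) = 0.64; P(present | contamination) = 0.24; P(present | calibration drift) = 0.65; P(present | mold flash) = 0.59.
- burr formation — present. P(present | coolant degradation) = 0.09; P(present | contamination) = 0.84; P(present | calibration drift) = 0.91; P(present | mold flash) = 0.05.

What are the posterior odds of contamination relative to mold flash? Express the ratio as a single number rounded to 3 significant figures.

Posterior odds equal prior odds times the likelihood ratio; only the two competing hypotheses matter (using 1 − P(present | H) for each absent finding).
  contamination: 0.12 × (1 − 0.24) × 0.84 = 0.076608
  mold flash: 0.45 × (1 − 0.59) × 0.05 = 0.009225
Posterior odds = 0.076608 / 0.009225 ≈ 8.30.

8.30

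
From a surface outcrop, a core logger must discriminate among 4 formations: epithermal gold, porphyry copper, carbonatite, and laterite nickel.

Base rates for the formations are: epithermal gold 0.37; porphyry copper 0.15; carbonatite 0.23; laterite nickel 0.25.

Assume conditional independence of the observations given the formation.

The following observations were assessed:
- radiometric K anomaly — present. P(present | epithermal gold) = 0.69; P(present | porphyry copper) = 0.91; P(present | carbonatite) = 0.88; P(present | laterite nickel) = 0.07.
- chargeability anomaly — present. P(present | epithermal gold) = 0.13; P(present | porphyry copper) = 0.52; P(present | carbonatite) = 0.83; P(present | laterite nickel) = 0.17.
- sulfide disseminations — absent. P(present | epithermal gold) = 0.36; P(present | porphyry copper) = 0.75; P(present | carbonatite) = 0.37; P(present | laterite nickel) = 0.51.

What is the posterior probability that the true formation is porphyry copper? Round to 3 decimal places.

0.121

For each hypothesis, the unnormalized posterior weight is prior × product of the observation likelihoods (using 1 − P(present | H) for each absent observation):
  epithermal gold: 0.37 × 0.69 × 0.13 × (1 − 0.36) = 0.021241
  porphyry copper: 0.15 × 0.91 × 0.52 × (1 − 0.75) = 0.017745
  carbonatite: 0.23 × 0.88 × 0.83 × (1 − 0.37) = 0.10583
  laterite nickel: 0.25 × 0.07 × 0.17 × (1 − 0.51) = 0.0014578
Marginal likelihood of the evidence = 0.14628.
P(porphyry copper | evidence) = 0.017745 / 0.14628 ≈ 0.121.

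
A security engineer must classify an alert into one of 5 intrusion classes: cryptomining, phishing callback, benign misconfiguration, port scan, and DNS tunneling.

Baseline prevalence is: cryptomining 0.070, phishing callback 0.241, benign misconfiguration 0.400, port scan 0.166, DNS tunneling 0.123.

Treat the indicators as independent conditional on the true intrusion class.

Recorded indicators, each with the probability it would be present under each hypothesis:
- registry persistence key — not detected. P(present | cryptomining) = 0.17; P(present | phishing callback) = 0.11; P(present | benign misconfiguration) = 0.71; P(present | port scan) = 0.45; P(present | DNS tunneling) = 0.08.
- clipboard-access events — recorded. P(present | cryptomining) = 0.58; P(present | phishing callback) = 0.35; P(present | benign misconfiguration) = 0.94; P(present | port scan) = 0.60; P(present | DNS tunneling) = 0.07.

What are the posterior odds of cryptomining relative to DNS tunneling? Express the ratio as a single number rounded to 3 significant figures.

Unnormalized posterior weight (prior times the indicator likelihoods) for each of the two hypotheses (using 1 − P(present | H) for each absent indicator):
  cryptomining: 0.070 × (1 − 0.17) × 0.58 = 0.033698
  DNS tunneling: 0.123 × (1 − 0.08) × 0.07 = 0.0079212
Odds(cryptomining : DNS tunneling) = 0.033698 / 0.0079212 ≈ 4.25.

4.25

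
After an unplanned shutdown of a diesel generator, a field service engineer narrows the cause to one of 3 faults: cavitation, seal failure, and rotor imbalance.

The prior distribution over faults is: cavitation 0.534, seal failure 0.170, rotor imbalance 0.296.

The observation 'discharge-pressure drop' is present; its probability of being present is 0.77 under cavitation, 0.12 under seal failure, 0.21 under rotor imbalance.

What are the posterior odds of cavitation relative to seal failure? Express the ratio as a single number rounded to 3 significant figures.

20.2

Posterior odds equal prior odds times the likelihood ratio; only the two competing hypotheses matter.
  cavitation: 0.534 × 0.77 = 0.41118
  seal failure: 0.170 × 0.12 = 0.0204
Posterior odds = 0.41118 / 0.0204 ≈ 20.2.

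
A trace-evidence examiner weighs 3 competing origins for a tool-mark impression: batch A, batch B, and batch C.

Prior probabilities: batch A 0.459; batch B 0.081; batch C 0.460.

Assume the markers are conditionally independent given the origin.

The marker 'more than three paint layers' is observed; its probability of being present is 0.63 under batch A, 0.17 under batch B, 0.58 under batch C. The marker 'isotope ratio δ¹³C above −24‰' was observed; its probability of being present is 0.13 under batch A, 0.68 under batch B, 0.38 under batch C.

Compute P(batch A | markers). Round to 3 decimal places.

For each hypothesis, the unnormalized posterior weight is prior × product of the marker likelihoods:
  batch A: 0.459 × 0.63 × 0.13 = 0.037592
  batch B: 0.081 × 0.17 × 0.68 = 0.0093636
  batch C: 0.460 × 0.58 × 0.38 = 0.10138
Normalizing constant Z = 0.037592 + 0.0093636 + 0.10138 = 0.14834.
P(batch A | evidence) = 0.037592 / 0.14834 ≈ 0.253.

0.253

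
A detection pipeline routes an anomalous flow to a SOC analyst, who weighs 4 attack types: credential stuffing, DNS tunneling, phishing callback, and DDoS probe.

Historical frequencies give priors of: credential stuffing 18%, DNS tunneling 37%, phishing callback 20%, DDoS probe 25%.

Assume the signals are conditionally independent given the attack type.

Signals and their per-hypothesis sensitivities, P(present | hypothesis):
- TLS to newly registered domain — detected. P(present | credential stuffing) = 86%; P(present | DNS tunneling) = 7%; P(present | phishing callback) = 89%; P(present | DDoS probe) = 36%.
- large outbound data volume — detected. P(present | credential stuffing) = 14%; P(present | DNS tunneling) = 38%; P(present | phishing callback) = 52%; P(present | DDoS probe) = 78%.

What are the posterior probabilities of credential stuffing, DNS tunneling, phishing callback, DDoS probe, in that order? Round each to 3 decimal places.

0.112, 0.051, 0.476, 0.361

For each hypothesis, the unnormalized posterior weight is prior × product of the signal likelihoods:
  credential stuffing: 0.18 × 0.86 × 0.14 = 0.021672
  DNS tunneling: 0.37 × 0.07 × 0.38 = 0.009842
  phishing callback: 0.20 × 0.89 × 0.52 = 0.09256
  DDoS probe: 0.25 × 0.36 × 0.78 = 0.0702
Normalizing constant Z = 0.021672 + 0.009842 + 0.09256 + 0.0702 = 0.19427.
P(credential stuffing | evidence) = 0.021672 / 0.19427 ≈ 0.112
P(DNS tunneling | evidence) = 0.009842 / 0.19427 ≈ 0.051
P(phishing callback | evidence) = 0.09256 / 0.19427 ≈ 0.476
P(DDoS probe | evidence) = 0.0702 / 0.19427 ≈ 0.361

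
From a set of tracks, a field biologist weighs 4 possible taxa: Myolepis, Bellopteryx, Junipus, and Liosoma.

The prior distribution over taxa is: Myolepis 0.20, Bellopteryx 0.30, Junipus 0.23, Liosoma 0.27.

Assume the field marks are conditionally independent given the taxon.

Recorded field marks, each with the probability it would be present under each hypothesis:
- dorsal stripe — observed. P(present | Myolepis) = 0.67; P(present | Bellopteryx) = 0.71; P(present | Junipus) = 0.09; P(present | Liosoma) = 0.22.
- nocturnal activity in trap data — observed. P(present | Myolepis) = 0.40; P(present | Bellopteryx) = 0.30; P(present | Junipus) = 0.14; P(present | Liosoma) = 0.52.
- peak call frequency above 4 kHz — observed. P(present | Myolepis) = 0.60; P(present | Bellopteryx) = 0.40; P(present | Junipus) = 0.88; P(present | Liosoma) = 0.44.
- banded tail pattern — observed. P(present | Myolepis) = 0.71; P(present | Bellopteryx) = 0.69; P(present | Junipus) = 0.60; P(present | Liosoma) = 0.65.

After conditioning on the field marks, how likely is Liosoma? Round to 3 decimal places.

Multiply each prior by the joint likelihood of the field mark pattern:
  Myolepis: 0.20 × 0.67 × 0.40 × 0.60 × 0.71 = 0.022834
  Bellopteryx: 0.30 × 0.71 × 0.30 × 0.40 × 0.69 = 0.017636
  Junipus: 0.23 × 0.09 × 0.14 × 0.88 × 0.60 = 0.0015301
  Liosoma: 0.27 × 0.22 × 0.52 × 0.44 × 0.65 = 0.008834
Marginal likelihood of the evidence = 0.050834.
P(Liosoma | evidence) = 0.008834 / 0.050834 ≈ 0.174.

0.174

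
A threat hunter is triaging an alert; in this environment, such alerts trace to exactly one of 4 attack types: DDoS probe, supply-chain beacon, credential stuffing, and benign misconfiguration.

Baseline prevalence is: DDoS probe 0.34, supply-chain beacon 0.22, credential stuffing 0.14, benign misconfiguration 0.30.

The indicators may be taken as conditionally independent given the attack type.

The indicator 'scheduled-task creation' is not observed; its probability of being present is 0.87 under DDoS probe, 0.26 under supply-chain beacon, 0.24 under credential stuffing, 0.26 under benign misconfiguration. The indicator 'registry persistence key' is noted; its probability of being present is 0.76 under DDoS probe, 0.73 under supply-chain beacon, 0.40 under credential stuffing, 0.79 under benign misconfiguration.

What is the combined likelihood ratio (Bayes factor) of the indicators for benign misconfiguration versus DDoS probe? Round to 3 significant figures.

5.92

The Bayes factor is the ratio of the joint likelihoods of the indicator pattern under the two hypotheses (using 1 − P(present | H) for each absent indicator).
  benign misconfiguration: (1 − 0.26) × 0.79 = 0.5846
  DDoS probe: (1 − 0.87) × 0.76 = 0.0988
Bayes factor = 0.5846 / 0.0988 ≈ 5.92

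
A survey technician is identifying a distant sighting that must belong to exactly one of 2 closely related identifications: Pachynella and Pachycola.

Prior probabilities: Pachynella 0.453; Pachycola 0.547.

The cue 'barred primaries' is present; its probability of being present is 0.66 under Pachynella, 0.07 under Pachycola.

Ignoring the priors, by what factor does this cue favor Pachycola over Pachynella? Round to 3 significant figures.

Likelihood of this cue under each hypothesis:
  Pachycola: 0.07
  Pachynella: 0.66
Bayes factor = 0.07 / 0.66 ≈ 0.106

0.106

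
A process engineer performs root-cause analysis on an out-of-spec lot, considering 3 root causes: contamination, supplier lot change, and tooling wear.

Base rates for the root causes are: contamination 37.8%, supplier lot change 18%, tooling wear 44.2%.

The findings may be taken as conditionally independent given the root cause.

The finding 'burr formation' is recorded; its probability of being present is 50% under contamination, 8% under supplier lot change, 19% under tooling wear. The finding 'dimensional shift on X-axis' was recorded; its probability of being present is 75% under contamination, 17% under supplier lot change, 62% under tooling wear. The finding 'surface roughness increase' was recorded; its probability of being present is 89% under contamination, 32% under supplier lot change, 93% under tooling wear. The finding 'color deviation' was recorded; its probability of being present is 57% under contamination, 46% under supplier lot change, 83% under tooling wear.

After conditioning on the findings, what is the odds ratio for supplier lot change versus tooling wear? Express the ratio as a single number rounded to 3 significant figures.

The normalizing constant cancels in an odds ratio, so compute prior × likelihood for the two hypotheses only:
  supplier lot change: 0.180 × 0.08 × 0.17 × 0.32 × 0.46 = 0.00036035
  tooling wear: 0.442 × 0.19 × 0.62 × 0.93 × 0.83 = 0.040191
Posterior odds = 0.00036035 / 0.040191 ≈ 0.00897.

0.00897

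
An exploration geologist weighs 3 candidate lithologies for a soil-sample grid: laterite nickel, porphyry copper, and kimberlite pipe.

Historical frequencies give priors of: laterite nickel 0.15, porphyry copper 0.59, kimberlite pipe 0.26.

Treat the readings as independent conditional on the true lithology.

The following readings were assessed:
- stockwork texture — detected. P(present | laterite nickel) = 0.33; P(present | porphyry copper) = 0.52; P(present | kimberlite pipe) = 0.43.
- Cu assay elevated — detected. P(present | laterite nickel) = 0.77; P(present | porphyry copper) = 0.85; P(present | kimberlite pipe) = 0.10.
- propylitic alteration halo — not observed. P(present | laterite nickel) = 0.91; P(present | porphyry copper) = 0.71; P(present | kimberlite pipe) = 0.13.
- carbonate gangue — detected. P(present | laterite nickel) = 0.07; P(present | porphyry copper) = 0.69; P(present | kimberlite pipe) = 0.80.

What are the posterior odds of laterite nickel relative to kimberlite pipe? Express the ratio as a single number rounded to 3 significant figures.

Unnormalized posterior weight (prior times the reading likelihoods) for each of the two hypotheses (using 1 − P(present | H) for each absent reading):
  laterite nickel: 0.15 × 0.33 × 0.77 × (1 − 0.91) × 0.07 = 0.00024012
  kimberlite pipe: 0.26 × 0.43 × 0.10 × (1 − 0.13) × 0.80 = 0.0077813
Odds(laterite nickel : kimberlite pipe) = 0.00024012 / 0.0077813 ≈ 0.0309.

0.0309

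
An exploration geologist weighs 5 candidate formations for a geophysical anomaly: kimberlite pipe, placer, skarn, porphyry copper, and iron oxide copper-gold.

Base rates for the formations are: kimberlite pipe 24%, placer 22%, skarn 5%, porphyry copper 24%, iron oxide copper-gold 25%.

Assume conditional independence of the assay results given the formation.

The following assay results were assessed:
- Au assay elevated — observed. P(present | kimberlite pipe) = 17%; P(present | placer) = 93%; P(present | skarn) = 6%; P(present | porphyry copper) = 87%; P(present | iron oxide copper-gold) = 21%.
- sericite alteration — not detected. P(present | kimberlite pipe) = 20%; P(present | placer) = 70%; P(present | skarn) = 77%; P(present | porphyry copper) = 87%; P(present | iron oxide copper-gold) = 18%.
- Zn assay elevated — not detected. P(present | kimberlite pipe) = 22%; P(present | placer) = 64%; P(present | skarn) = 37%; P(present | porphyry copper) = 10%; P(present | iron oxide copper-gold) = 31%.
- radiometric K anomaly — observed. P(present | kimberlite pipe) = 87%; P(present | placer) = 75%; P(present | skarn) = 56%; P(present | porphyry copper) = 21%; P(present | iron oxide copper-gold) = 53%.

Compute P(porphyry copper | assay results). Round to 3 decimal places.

0.086

For each hypothesis, the unnormalized posterior weight is prior × product of the assay result likelihoods (using 1 − P(present | H) for each absent assay result):
  kimberlite pipe: 0.24 × 0.17 × (1 − 0.20) × (1 − 0.22) × 0.87 = 0.02215
  placer: 0.22 × 0.93 × (1 − 0.70) × (1 − 0.64) × 0.75 = 0.016573
  skarn: 0.05 × 0.06 × (1 − 0.77) × (1 − 0.37) × 0.56 = 0.00024343
  porphyry copper: 0.24 × 0.87 × (1 − 0.87) × (1 − 0.10) × 0.21 = 0.0051302
  iron oxide copper-gold: 0.25 × 0.21 × (1 − 0.18) × (1 − 0.31) × 0.53 = 0.015743
The unnormalized weights sum to 0.059839.
P(porphyry copper | evidence) = 0.0051302 / 0.059839 ≈ 0.086.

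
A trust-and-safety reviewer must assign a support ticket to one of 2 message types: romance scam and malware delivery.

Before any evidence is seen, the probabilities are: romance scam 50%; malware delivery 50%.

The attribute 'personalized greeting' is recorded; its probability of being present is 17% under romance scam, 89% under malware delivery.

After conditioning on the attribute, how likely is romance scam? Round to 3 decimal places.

Multiply each prior by the likelihood of the attribute:
  romance scam: 0.50 × 0.17 = 0.085
  malware delivery: 0.50 × 0.89 = 0.445
Marginal likelihood of the evidence = 0.53.
P(romance scam | evidence) = 0.085 / 0.53 ≈ 0.160.

0.160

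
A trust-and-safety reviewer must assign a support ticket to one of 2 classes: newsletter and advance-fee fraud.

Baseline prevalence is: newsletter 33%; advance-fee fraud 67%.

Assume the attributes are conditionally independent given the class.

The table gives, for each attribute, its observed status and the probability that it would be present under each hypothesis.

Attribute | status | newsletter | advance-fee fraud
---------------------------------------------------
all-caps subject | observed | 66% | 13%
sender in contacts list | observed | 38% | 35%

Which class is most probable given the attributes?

Multiply each prior by the joint likelihood of the attribute pattern:
  newsletter: 0.33 × 0.66 × 0.38 = 0.082764
  advance-fee fraud: 0.67 × 0.13 × 0.35 = 0.030485
Marginal likelihood of the evidence = 0.11325.
P(newsletter | evidence) ≈ 0.082764 / 0.11325 ≈ 0.731
P(advance-fee fraud | evidence) ≈ 0.030485 / 0.11325 ≈ 0.269
The largest is 0.731, so newsletter is most probable.

newsletter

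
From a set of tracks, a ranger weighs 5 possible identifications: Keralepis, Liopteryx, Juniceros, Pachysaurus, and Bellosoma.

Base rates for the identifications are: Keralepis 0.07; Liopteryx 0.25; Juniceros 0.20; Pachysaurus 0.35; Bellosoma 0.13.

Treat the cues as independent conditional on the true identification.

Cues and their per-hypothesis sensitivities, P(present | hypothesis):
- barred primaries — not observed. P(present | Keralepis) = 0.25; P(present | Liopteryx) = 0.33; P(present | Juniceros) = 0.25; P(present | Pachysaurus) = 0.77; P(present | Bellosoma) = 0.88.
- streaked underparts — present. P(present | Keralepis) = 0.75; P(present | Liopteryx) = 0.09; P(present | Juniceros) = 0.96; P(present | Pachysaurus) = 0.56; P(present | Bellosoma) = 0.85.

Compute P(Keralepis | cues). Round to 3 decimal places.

Multiply each prior by the joint likelihood of the cue pattern (using 1 − P(present | H) for each absent cue):
  Keralepis: 0.07 × (1 − 0.25) × 0.75 = 0.039375
  Liopteryx: 0.25 × (1 − 0.33) × 0.09 = 0.015075
  Juniceros: 0.20 × (1 − 0.25) × 0.96 = 0.144
  Pachysaurus: 0.35 × (1 − 0.77) × 0.56 = 0.04508
  Bellosoma: 0.13 × (1 − 0.88) × 0.85 = 0.01326
The unnormalized weights sum to 0.25679.
P(Keralepis | evidence) = 0.039375 / 0.25679 ≈ 0.153.

0.153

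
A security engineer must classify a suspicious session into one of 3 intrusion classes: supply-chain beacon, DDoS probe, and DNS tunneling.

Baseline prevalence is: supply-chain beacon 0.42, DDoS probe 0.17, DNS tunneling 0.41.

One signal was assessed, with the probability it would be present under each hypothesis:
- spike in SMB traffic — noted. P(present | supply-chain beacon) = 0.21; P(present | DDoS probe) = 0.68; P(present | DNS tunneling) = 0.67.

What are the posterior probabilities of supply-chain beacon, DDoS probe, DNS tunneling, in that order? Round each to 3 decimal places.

0.184, 0.242, 0.574

For each hypothesis, the unnormalized posterior weight is prior × likelihood:
  supply-chain beacon: 0.42 × 0.21 = 0.0882
  DDoS probe: 0.17 × 0.68 = 0.1156
  DNS tunneling: 0.41 × 0.67 = 0.2747
Marginal likelihood of the evidence = 0.4785.
P(supply-chain beacon | evidence) = 0.0882 / 0.4785 ≈ 0.184
P(DDoS probe | evidence) = 0.1156 / 0.4785 ≈ 0.242
P(DNS tunneling | evidence) = 0.2747 / 0.4785 ≈ 0.574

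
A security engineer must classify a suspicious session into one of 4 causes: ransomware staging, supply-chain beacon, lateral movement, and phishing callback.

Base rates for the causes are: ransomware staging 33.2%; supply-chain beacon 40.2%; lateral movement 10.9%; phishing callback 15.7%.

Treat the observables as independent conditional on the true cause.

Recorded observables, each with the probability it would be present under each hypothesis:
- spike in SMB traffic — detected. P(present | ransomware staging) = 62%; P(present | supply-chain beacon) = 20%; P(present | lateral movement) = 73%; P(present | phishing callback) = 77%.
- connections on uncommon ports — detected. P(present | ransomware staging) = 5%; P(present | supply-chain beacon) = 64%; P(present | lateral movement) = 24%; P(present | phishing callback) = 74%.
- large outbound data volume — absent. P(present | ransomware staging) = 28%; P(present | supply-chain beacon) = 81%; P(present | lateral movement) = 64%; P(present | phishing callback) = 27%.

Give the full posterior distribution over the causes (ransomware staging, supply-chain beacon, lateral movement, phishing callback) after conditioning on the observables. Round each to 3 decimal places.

Multiply each prior by the joint likelihood of the observable pattern (using 1 − P(present | H) for each absent observable):
  ransomware staging: 0.332 × 0.62 × 0.05 × (1 − 0.28) = 0.0074102
  supply-chain beacon: 0.402 × 0.20 × 0.64 × (1 − 0.81) = 0.0097766
  lateral movement: 0.109 × 0.73 × 0.24 × (1 − 0.64) = 0.0068748
  phishing callback: 0.157 × 0.77 × 0.74 × (1 − 0.27) = 0.065305
Marginal likelihood of the evidence = 0.089367.
P(ransomware staging | evidence) = 0.0074102 / 0.089367 ≈ 0.083
P(supply-chain beacon | evidence) = 0.0097766 / 0.089367 ≈ 0.109
P(lateral movement | evidence) = 0.0068748 / 0.089367 ≈ 0.077
P(phishing callback | evidence) = 0.065305 / 0.089367 ≈ 0.731

0.083, 0.109, 0.077, 0.731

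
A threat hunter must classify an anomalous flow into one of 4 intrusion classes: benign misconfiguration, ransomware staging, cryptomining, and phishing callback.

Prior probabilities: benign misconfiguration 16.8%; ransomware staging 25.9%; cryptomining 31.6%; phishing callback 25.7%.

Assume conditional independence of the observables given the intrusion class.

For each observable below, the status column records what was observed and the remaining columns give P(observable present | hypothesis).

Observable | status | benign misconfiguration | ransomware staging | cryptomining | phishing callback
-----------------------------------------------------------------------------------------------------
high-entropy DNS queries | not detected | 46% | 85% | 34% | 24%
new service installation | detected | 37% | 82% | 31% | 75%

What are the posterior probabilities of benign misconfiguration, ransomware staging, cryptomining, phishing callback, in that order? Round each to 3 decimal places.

0.121, 0.115, 0.234, 0.530

Multiply each prior by the joint likelihood of the observable pattern (using 1 − P(present | H) for each absent observable):
  benign misconfiguration: 0.168 × (1 − 0.46) × 0.37 = 0.033566
  ransomware staging: 0.259 × (1 − 0.85) × 0.82 = 0.031857
  cryptomining: 0.316 × (1 − 0.34) × 0.31 = 0.064654
  phishing callback: 0.257 × (1 − 0.24) × 0.75 = 0.14649
Marginal likelihood of the evidence = 0.27657.
P(benign misconfiguration | evidence) = 0.033566 / 0.27657 ≈ 0.121
P(ransomware staging | evidence) = 0.031857 / 0.27657 ≈ 0.115
P(cryptomining | evidence) = 0.064654 / 0.27657 ≈ 0.234
P(phishing callback | evidence) = 0.14649 / 0.27657 ≈ 0.530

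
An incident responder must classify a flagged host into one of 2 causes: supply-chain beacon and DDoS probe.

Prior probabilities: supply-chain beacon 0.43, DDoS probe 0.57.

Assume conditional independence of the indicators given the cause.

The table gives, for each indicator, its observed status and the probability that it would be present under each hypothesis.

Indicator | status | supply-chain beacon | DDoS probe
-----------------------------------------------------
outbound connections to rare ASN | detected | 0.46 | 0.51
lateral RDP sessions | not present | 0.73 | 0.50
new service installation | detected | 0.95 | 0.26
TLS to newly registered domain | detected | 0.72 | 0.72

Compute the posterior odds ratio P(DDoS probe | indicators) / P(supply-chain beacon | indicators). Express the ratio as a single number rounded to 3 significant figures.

Posterior odds equal prior odds times the likelihood ratio; only the two competing hypotheses matter (using 1 − P(present | H) for each absent indicator).
  DDoS probe: 0.57 × 0.51 × (1 − 0.50) × 0.26 × 0.72 = 0.02721
  supply-chain beacon: 0.43 × 0.46 × (1 − 0.73) × 0.95 × 0.72 = 0.03653
Posterior odds = 0.02721 / 0.03653 ≈ 0.745.

0.745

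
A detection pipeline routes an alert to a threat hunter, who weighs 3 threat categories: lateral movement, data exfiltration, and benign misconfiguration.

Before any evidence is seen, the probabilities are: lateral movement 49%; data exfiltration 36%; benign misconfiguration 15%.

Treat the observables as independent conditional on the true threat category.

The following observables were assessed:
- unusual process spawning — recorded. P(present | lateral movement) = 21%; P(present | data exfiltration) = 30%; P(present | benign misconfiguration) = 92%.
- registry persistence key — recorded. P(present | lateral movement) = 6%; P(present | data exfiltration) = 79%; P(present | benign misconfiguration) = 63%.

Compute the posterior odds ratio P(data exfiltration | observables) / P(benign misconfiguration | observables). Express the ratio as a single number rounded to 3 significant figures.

The normalizing constant cancels in an odds ratio, so compute prior × likelihood for the two hypotheses only:
  data exfiltration: 0.36 × 0.30 × 0.79 = 0.08532
  benign misconfiguration: 0.15 × 0.92 × 0.63 = 0.08694
Posterior odds = 0.08532 / 0.08694 ≈ 0.981.

0.981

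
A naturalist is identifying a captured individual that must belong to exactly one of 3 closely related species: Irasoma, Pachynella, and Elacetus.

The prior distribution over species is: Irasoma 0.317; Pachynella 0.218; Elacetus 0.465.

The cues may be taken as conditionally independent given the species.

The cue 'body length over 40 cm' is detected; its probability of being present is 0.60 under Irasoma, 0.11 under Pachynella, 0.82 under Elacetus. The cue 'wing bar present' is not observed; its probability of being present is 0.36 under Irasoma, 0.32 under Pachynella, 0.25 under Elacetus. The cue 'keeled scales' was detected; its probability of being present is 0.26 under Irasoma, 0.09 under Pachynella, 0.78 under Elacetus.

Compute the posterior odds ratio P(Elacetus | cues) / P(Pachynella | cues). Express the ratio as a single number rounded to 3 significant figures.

152

The normalizing constant cancels in an odds ratio, so compute prior × likelihood for the two hypotheses only (using 1 − P(present | H) for each absent cue):
  Elacetus: 0.465 × 0.82 × (1 − 0.25) × 0.78 = 0.22306
  Pachynella: 0.218 × 0.11 × (1 − 0.32) × 0.09 = 0.0014676
Posterior odds = 0.22306 / 0.0014676 ≈ 152.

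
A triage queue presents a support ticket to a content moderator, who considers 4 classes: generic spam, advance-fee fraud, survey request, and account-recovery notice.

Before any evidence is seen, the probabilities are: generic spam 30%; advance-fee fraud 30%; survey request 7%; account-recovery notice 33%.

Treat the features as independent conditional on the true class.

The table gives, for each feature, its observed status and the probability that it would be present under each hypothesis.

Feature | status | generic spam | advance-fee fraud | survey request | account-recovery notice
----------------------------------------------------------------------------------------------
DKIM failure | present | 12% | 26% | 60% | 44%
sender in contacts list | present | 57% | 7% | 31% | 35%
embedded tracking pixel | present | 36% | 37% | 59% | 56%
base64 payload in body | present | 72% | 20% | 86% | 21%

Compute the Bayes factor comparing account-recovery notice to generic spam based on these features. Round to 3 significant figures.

The Bayes factor is the ratio of the joint likelihoods of the feature pattern under the two hypotheses.
  account-recovery notice: 0.44 × 0.35 × 0.56 × 0.21 = 0.01811
  generic spam: 0.12 × 0.57 × 0.36 × 0.72 = 0.017729
Bayes factor = 0.01811 / 0.017729 ≈ 1.02

1.02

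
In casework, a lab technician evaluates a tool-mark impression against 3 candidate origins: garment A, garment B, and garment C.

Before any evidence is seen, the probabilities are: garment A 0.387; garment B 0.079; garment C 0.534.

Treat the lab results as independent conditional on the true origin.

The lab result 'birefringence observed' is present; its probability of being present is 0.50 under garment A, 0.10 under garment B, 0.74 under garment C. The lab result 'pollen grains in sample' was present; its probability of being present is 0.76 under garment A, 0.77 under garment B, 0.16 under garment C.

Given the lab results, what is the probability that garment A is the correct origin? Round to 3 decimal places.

0.680

Multiply each prior by the joint likelihood of the lab result pattern:
  garment A: 0.387 × 0.50 × 0.76 = 0.14706
  garment B: 0.079 × 0.10 × 0.77 = 0.006083
  garment C: 0.534 × 0.74 × 0.16 = 0.063226
Marginal likelihood of the evidence = 0.21637.
P(garment A | evidence) = 0.14706 / 0.21637 ≈ 0.680.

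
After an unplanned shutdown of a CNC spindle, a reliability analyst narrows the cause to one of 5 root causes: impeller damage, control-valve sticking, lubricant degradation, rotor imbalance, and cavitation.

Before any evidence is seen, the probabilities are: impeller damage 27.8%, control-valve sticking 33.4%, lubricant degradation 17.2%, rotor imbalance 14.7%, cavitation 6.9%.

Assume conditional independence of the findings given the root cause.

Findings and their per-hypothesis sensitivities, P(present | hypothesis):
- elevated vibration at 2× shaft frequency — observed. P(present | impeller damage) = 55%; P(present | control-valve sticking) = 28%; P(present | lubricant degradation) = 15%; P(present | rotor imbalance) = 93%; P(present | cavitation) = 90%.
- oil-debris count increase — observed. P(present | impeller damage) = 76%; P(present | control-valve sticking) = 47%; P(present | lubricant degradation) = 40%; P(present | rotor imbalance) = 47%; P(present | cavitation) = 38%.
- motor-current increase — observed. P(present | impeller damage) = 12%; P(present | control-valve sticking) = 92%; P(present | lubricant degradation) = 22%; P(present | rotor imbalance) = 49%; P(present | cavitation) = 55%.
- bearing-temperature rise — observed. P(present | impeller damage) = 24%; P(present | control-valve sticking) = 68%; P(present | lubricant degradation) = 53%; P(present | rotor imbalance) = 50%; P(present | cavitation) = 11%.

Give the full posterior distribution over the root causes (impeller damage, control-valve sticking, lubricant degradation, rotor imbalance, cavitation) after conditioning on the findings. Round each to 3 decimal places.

0.068, 0.559, 0.024, 0.320, 0.029

By Bayes' rule with conditional independence, the unnormalized weight for each hypothesis is prior × ∏ likelihoods:
  impeller damage: 0.278 × 0.55 × 0.76 × 0.12 × 0.24 = 0.0033467
  control-valve sticking: 0.334 × 0.28 × 0.47 × 0.92 × 0.68 = 0.027498
  lubricant degradation: 0.172 × 0.15 × 0.40 × 0.22 × 0.53 = 0.0012033
  rotor imbalance: 0.147 × 0.93 × 0.47 × 0.49 × 0.50 = 0.015742
  cavitation: 0.069 × 0.90 × 0.38 × 0.55 × 0.11 = 0.0014277
The unnormalized weights sum to 0.049218.
P(impeller damage | evidence) = 0.0033467 / 0.049218 ≈ 0.068
P(control-valve sticking | evidence) = 0.027498 / 0.049218 ≈ 0.559
P(lubricant degradation | evidence) = 0.0012033 / 0.049218 ≈ 0.024
P(rotor imbalance | evidence) = 0.015742 / 0.049218 ≈ 0.320
P(cavitation | evidence) = 0.0014277 / 0.049218 ≈ 0.029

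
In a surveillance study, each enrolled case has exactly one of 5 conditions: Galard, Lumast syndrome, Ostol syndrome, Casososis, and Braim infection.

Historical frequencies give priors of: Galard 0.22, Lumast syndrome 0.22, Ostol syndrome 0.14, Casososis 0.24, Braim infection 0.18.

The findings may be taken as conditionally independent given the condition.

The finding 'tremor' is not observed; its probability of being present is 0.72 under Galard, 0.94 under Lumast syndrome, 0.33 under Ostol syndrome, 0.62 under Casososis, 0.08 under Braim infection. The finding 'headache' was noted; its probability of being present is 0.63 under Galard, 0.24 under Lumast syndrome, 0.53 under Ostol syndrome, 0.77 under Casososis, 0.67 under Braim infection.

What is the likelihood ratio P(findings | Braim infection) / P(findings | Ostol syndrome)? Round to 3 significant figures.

Joint likelihood of the evidence pattern under each hypothesis (using 1 − P(present | H) for each absent finding):
  Braim infection: (1 − 0.08) × 0.67 = 0.6164
  Ostol syndrome: (1 − 0.33) × 0.53 = 0.3551
Bayes factor = 0.6164 / 0.3551 ≈ 1.74

1.74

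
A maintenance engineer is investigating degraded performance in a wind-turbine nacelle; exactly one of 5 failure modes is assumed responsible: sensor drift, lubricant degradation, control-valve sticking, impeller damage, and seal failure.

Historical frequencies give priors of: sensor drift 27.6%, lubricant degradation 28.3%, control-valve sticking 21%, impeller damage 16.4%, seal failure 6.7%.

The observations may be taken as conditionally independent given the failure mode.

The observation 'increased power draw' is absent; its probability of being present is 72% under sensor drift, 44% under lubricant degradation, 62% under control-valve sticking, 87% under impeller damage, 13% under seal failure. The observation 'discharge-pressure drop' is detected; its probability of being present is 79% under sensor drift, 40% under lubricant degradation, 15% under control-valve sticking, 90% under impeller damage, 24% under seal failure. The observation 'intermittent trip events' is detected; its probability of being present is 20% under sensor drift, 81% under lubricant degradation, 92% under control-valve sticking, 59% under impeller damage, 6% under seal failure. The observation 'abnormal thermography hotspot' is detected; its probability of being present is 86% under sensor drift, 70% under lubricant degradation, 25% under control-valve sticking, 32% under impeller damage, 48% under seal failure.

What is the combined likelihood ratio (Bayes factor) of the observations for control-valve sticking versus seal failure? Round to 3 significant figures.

2.18

The Bayes factor is the ratio of the joint likelihoods of the evidence pattern under the two hypotheses (using 1 − P(present | H) for each absent observation).
  control-valve sticking: (1 − 0.62) × 0.15 × 0.92 × 0.25 = 0.01311
  seal failure: (1 − 0.13) × 0.24 × 0.06 × 0.48 = 0.0060134
Bayes factor = 0.01311 / 0.0060134 ≈ 2.18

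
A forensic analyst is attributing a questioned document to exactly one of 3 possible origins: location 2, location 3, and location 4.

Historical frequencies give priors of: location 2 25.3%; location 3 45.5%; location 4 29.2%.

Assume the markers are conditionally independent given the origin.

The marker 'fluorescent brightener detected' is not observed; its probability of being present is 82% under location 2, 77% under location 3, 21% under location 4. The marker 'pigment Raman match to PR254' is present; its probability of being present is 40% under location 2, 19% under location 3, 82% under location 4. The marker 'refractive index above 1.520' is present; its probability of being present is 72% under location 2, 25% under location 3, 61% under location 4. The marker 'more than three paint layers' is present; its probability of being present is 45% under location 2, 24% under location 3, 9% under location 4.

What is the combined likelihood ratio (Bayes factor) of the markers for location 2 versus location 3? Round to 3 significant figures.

The Bayes factor is the ratio of the joint likelihoods of the marker pattern under the two hypotheses (using 1 − P(present | H) for each absent marker).
  location 2: (1 − 0.82) × 0.40 × 0.72 × 0.45 = 0.023328
  location 3: (1 − 0.77) × 0.19 × 0.25 × 0.24 = 0.002622
Bayes factor = 0.023328 / 0.002622 ≈ 8.90

8.90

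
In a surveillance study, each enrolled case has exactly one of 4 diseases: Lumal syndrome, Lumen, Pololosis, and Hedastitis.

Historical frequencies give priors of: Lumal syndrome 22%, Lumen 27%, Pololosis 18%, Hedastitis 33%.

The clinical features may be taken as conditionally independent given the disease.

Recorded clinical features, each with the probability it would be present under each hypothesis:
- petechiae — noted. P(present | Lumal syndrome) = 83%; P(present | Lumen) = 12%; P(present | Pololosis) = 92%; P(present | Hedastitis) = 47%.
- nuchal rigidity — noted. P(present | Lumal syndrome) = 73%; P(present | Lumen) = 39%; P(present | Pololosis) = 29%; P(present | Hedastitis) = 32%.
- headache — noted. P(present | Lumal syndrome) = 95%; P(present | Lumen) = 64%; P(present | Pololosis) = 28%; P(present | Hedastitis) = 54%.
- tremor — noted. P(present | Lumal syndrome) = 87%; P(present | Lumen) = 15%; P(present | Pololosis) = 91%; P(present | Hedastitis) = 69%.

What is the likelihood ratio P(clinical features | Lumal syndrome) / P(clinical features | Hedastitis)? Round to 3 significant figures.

Take the product of per-clinical feature likelihoods under each hypothesis, then divide.
  Lumal syndrome: 0.83 × 0.73 × 0.95 × 0.87 = 0.50078
  Hedastitis: 0.47 × 0.32 × 0.54 × 0.69 = 0.056039
Bayes factor = 0.50078 / 0.056039 ≈ 8.94

8.94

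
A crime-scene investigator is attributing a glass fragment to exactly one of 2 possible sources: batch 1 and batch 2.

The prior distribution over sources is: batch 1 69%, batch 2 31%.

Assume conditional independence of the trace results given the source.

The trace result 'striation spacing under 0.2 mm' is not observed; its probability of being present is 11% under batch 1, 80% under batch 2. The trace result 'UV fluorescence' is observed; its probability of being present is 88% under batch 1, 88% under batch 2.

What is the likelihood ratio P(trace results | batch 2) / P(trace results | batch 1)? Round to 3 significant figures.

Joint likelihood of the trace result pattern under each hypothesis (using 1 − P(present | H) for each absent trace result):
  batch 2: (1 − 0.80) × 0.88 = 0.176
  batch 1: (1 − 0.11) × 0.88 = 0.7832
Bayes factor = 0.176 / 0.7832 ≈ 0.225

0.225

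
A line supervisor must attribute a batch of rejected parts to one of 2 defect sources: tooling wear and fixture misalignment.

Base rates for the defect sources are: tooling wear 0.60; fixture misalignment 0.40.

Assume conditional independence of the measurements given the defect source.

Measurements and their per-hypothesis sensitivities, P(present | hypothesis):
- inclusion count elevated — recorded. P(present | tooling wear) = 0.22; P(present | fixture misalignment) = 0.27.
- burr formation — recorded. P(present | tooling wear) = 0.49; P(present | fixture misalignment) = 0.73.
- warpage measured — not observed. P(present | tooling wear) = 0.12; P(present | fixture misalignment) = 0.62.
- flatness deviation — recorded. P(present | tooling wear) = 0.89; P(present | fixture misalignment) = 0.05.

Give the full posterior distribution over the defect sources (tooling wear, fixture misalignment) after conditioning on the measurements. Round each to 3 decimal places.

Multiply each prior by the joint likelihood of the measurement pattern (using 1 − P(present | H) for each absent measurement):
  tooling wear: 0.60 × 0.22 × 0.49 × (1 − 0.12) × 0.89 = 0.050657
  fixture misalignment: 0.40 × 0.27 × 0.73 × (1 − 0.62) × 0.05 = 0.001498
The unnormalized weights sum to 0.052155.
P(tooling wear | evidence) = 0.050657 / 0.052155 ≈ 0.971
P(fixture misalignment | evidence) = 0.001498 / 0.052155 ≈ 0.029

0.971, 0.029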